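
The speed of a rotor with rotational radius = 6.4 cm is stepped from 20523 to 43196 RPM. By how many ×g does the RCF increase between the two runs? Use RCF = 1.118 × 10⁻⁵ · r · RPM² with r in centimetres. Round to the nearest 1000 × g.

RCF₁ = 1.118 × 10⁻⁵ × 6.4 × (20523)² = 1.118 × 10⁻⁵ × 6.4 × 421,193,529 ≈ 30,137.2 × g
RCF₂ = 1.118 × 10⁻⁵ × 6.4 × (43196)² = 1.118 × 10⁻⁵ × 6.4 × 1,865,894,416 ≈ 133,508.5 × g
Increase = 133,508.5 − 30,137.2 = 103,371.3

≈ 103000 ×g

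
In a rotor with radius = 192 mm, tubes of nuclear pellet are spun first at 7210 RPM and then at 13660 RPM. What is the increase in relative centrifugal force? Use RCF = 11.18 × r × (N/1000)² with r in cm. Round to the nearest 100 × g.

r = 192 mm = 19.2 cm
RCF₁ = 11.18 × 19.2 × (7.21)² = 11.18 × 19.2 × 51.9841 ≈ 11,158.7 × g
RCF₂ = 11.18 × 19.2 × (13.66)² = 11.18 × 19.2 × 186.5956 ≈ 40,053.9 × g
Increase = 40,053.9 − 11,158.7 = 28,895.2

28900 x g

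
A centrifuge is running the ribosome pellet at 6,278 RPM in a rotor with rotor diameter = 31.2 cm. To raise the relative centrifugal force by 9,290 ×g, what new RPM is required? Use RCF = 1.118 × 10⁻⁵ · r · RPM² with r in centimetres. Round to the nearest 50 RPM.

r = 31.2 / 2 = 15.6 cm
Current RCF = 1.118 × 10⁻⁵ × 15.6 × (6278)² = 1.118 × 10⁻⁵ × 15.6 × 39,413,284 ≈ 6,874 × g
Target RCF = 6,874 + 9,290 = 16,164 × g
N² = 16,164 / (17.4408 × 10⁻⁵) = 92,679,235
N ≈ √92,679,235 ≈ 9,627.0

≈ 9650 RPM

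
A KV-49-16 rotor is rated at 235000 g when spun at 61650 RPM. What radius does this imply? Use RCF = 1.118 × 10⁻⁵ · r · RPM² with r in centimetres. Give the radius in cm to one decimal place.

RCF = 1.118 × 10⁻⁵ × r × N²
235000 = 1.118 × 10⁻⁵ × r × (61650)²
r = 235000 / (1.118 × 10⁻⁵ × 3,800,722,500) = 235000 / 42492.08 ≈ 5.530 cm

r ≈ 5.5 cm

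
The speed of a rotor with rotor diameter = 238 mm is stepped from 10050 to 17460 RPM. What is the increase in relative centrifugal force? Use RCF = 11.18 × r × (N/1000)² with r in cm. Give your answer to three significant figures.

≈ 27100 × g

r = 238 mm / 2 = 119 mm = 11.9 cm
RCF₁ = 11.18 × 11.9 × (10.05)² = 11.18 × 11.9 × 101.0025 ≈ 13,437.6 × g
RCF₂ = 11.18 × 11.9 × (17.46)² = 11.18 × 11.9 × 304.8516 ≈ 40,558.1 × g
Increase = 40,558.1 − 13,437.6 = 27,120.5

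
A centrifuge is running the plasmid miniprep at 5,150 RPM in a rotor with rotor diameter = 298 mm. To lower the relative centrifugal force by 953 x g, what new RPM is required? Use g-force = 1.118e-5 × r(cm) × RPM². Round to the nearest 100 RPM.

r = 298 mm / 2 = 149 mm = 14.9 cm
Current RCF = 1.118 × 10⁻⁵ × 14.9 × (5150)² = 1.118 × 10⁻⁵ × 14.9 × 26,522,500 ≈ 4,418.2 × g
Target RCF = 4,418.2 − 953 = 3,465.2 × g
N² = 3,465.2 / (16.6582 × 10⁻⁵) = 20,801,767
N ≈ √20,801,767 ≈ 4,560.9

4600 RPM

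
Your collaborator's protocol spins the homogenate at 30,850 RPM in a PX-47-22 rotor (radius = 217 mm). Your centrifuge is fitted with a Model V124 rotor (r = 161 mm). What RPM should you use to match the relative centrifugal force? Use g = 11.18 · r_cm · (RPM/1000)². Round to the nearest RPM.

Original rotor: r = 217 mm = 21.7 cm
RCF_original = 11.18 × 21.7 × (30.85)² = 11.18 × 21.7 × 951.7225 ≈ 230,893.6 × g
Your rotor: r = 161 mm = 16.1 cm
230,893.6 = 11.18 × 16.1 × (N/1000)²
(N/1000)² = 230,893.6 / 179.998 = 1282.756
N = 1000 × √1282.756 ≈ 35,815.6

≈ 35816 RPM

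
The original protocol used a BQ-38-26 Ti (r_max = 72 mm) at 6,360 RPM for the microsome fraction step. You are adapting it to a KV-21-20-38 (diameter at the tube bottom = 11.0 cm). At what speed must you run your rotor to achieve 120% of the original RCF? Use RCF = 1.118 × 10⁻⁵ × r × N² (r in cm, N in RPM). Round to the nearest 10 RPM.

Original rotor: r = 72 mm = 7.2 cm
RCF = 1.118 × 10⁻⁵ × r × N²
RCF_original = 1.118 × 10⁻⁵ × 7.2 × (6360)² = 1.118 × 10⁻⁵ × 7.2 × 40,449,600 ≈ 3,256 × g
Target RCF = 1.2 × 3,256 ≈ 3,907.2 × g
Your rotor: r = 11.0 / 2 = 5.5 cm
3,907.2 = 1.118 × 10⁻⁵ × 5.5 × N²
N² = 3,907.2 / (6.149 × 10⁻⁵) = 63,542,039
N ≈ √63,542,039 ≈ 7,971.3

≈ 7970 RPM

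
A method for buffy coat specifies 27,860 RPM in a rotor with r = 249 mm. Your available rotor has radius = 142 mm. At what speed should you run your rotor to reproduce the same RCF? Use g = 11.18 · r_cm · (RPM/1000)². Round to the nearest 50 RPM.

36900 RPM

Original rotor: r = 249 mm = 24.9 cm
RCF_original = 11.18 × 24.9 × (27.86)² = 11.18 × 24.9 × 776.1796 ≈ 216,074.4 × g
Your rotor: r = 142 mm = 14.2 cm
216,074.4 = 11.18 × 14.2 × (N/1000)²
(N/1000)² = 216,074.4 / 158.756 = 1361.047
N = 1000 × √1361.047 ≈ 36,892.4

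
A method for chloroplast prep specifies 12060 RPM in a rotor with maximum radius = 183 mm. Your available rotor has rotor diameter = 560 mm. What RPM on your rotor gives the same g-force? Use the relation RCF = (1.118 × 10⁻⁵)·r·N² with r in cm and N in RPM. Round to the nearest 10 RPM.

Original rotor: r = 183 mm = 18.3 cm
RCF_original = 1.118 × 10⁻⁵ × 18.3 × (12060)² = 1.118 × 10⁻⁵ × 18.3 × 145,443,600 ≈ 29,756.9 × g
Your rotor: r = 560 mm / 2 = 280 mm = 28 cm
29,756.9 = 1.118 × 10⁻⁵ × 28 × N²
N² = 29,756.9 / (31.304 × 10⁻⁵) = 95,057,820
N ≈ √95,057,820 ≈ 9,749.8

≈ 9750 RPM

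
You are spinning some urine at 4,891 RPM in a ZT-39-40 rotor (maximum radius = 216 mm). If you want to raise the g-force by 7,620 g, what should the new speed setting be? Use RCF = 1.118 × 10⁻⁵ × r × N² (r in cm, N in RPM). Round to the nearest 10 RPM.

r = 216 mm = 21.6 cm
Current RCF = 1.118 × 10⁻⁵ × 21.6 × (4891)² = 1.118 × 10⁻⁵ × 21.6 × 23,921,881 ≈ 5,776.8 × g
Target RCF = 5,776.8 + 7,620 = 13,396.8 × g
N² = 13,396.8 / (24.1488 × 10⁻⁵) = 55,476,048
N ≈ √55,476,048 ≈ 7,448.2

≈ 7450 RPM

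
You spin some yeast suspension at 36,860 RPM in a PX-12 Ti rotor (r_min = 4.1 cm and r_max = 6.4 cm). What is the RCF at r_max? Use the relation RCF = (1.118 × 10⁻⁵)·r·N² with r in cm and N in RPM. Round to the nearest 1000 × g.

Use r_max = 6.4 cm.
RCF = 1.118 × 10⁻⁵ × r × N²
RCF = 1.118 × 10⁻⁵ × 6.4 × (36860)² = 1.118 × 10⁻⁵ × 6.4 × 1,358,659,600 ≈ 97,214.8 × g

RCF ≈ 97000 × g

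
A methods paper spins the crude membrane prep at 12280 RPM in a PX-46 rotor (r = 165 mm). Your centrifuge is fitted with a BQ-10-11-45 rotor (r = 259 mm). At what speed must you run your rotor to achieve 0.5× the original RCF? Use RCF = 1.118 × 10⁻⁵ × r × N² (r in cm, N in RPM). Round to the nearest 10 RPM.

6930 RPM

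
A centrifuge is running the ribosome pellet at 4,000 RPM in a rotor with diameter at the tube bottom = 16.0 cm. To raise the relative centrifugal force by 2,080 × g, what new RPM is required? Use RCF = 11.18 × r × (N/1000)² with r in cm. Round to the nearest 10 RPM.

≈ 6270 RPM

r = 16.0 / 2 = 8 cm
Current RCF = 11.18 × 8 × (4)² = 11.18 × 8 × 16 ≈ 1,431 × g
Target RCF = 1,431 + 2,080 = 3,511 × g
(N/1000)² = 3,511 / 89.44 = 39.25537
N = 1000 × √39.25537 ≈ 6,265.4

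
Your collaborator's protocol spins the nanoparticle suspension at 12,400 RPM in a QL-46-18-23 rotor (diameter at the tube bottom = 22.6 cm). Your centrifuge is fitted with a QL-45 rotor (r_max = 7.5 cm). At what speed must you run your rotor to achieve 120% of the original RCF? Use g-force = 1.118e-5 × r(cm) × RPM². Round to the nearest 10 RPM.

16670 RPM

Original rotor: r = 22.6 / 2 = 11.3 cm
RCF_original = 1.118 × 10⁻⁵ × 11.3 × (12400)² = 1.118 × 10⁻⁵ × 11.3 × 153,760,000 ≈ 19,425.1 × g
Target RCF = 1.2 × 19,425.1 ≈ 23,310.1 × g
23,310.1 = 1.118 × 10⁻⁵ × 7.5 × N²
N² = 23,310.1 / (8.385 × 10⁻⁵) = 277,997,615
N ≈ √277,997,615 ≈ 16,673.3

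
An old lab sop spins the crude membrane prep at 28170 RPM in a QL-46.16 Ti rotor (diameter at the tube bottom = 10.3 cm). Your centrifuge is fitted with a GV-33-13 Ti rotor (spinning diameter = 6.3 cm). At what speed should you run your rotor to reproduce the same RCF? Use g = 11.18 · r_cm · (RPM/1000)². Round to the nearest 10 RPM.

36020 RPM

Original rotor: r = 10.3 / 2 = 5.15 cm
RCF = 11.18 × r × (N/1000)²
RCF_original = 11.18 × 5.15 × (28.17)² = 11.18 × 5.15 × 793.5489 ≈ 45,690.2 × g
Your rotor: r = 6.3 / 2 = 3.15 cm
45,690.2 = 11.18 × 3.15 × (N/1000)²
(N/1000)² = 45,690.2 / 35.217 = 1297.39
N = 1000 × √1297.39 ≈ 36,019.3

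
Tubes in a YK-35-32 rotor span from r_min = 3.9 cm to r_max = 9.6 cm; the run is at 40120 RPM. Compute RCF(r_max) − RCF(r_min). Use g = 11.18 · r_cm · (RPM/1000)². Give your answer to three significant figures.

ΔRCF ≈ 103000 ×g

RCF_max = 11.18 × 9.6 × (40.12)² = 11.18 × 9.6 × 1,609.6144 ≈ 172,756.7 × g
RCF_min = 11.18 × 3.9 × (40.12)² = 11.18 × 3.9 × 1,609.6144 ≈ 70,182.4 × g
ΔRCF = 172,756.7 − 70,182.4 = 102,574.3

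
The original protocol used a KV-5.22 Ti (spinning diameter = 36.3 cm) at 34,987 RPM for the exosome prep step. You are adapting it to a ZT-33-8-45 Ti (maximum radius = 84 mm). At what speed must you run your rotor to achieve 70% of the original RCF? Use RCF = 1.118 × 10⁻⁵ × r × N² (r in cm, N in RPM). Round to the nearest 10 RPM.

Original rotor: r = 36.3 / 2 = 18.15 cm
RCF = 1.118 × 10⁻⁵ × r × N²
RCF_original = 1.118 × 10⁻⁵ × 18.15 × (34987)² = 1.118 × 10⁻⁵ × 18.15 × 1,224,090,169 ≈ 248,388.7 × g
Target RCF = 0.7 × 248,388.7 ≈ 173,872.1 × g
Your rotor: r = 84 mm = 8.4 cm
173,872.1 = 1.118 × 10⁻⁵ × 8.4 × N²
N² = 173,872.1 / (9.3912 × 10⁻⁵) = 1,851,436,451
N ≈ √1,851,436,451 ≈ 43,028.3

43030 RPM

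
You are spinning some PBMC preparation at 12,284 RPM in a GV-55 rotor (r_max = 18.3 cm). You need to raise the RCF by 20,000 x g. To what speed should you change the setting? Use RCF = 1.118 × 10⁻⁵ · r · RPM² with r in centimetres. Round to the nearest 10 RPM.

15770 RPM

Current RCF = 1.118 × 10⁻⁵ × 18.3 × (12284)² = 1.118 × 10⁻⁵ × 18.3 × 150,896,656 ≈ 30,872.6 × g
Target RCF = 30,872.6 + 20,000 = 50,872.6 × g
N² = 50,872.6 / (20.4594 × 10⁻⁵) = 248,651,476
N ≈ √248,651,476 ≈ 15,768.7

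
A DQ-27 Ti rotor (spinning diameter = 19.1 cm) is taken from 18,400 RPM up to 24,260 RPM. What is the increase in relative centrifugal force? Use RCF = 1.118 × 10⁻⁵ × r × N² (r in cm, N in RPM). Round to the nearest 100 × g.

≈ 26700 ×g

r = 19.1 / 2 = 9.55 cm
RCF₁ = 1.118 × 10⁻⁵ × 9.55 × (18400)² = 1.118 × 10⁻⁵ × 9.55 × 338,560,000 ≈ 36,147.7 × g
RCF₂ = 1.118 × 10⁻⁵ × 9.55 × (24260)² = 1.118 × 10⁻⁵ × 9.55 × 588,547,600 ≈ 62,838.6 × g
Increase = 62,838.6 − 36,147.7 = 26,690.9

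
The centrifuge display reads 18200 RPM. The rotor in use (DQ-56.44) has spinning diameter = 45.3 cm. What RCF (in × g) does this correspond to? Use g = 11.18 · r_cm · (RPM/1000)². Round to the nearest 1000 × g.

84000 × g

r = 45.3 / 2 = 22.65 cm
RCF = 11.18 × 22.65 × (18.2)² = 11.18 × 22.65 × 331.24 ≈ 83,878.9 × g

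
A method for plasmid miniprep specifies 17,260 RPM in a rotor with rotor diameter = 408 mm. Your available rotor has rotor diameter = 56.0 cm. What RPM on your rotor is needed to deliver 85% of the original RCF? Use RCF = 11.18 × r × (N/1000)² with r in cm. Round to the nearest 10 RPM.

13580 RPM

Original rotor: r = 408 mm / 2 = 204 mm = 20.4 cm
RCF_original = 11.18 × 20.4 × (17.26)² = 11.18 × 20.4 × 297.9076 ≈ 67,944.4 × g
Target RCF = 0.85 × 67,944.4 ≈ 57,752.7 × g
Your rotor: r = 56.0 / 2 = 28 cm
57,752.7 = 11.18 × 28 × (N/1000)²
(N/1000)² = 57,752.7 / 313.04 = 184.4898
N = 1000 × √184.4898 ≈ 13,582.7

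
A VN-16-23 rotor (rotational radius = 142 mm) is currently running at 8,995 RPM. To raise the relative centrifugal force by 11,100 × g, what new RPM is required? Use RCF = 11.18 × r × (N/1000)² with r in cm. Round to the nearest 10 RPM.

N₂ ≈ 12280 RPM

r = 142 mm = 14.2 cm
Current RCF = 11.18 × 14.2 × (8.995)² = 11.18 × 14.2 × 80.910025 ≈ 12,845 × g
Target RCF = 12,845 + 11,100 = 23,945 × g
(N/1000)² = 23,945 / 158.756 = 150.8289
N = 1000 × √150.8289 ≈ 12,281.2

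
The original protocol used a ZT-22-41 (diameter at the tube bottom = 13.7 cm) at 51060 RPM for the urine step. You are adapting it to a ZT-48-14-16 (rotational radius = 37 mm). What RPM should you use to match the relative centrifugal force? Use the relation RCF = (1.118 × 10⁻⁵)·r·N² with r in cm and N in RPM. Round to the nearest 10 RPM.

≈ 69470 RPM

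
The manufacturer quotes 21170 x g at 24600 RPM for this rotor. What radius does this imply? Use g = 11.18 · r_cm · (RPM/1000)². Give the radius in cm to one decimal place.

RCF = 11.18 × r × (N/1000)²
21170 = 11.18 × r × (24.6)²
r = 21170 / (11.18 × 605.16) = 21170 / 6765.689 ≈ 3.129 cm

3.1 cm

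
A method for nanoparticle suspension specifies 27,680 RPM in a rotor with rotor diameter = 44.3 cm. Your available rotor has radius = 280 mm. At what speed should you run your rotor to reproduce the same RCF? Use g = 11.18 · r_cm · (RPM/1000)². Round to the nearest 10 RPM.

≈ 24620 RPM

Original rotor: r = 44.3 / 2 = 22.15 cm
RCF = 11.18 × r × (N/1000)²
RCF_original = 11.18 × 22.15 × (27.68)² = 11.18 × 22.15 × 766.1824 ≈ 189,735.1 × g
Your rotor: r = 280 mm = 28.0 cm
189,735.1 = 11.18 × 28 × (N/1000)²
(N/1000)² = 189,735.1 / 313.04 = 606.105
N = 1000 × √606.105 ≈ 24,619.2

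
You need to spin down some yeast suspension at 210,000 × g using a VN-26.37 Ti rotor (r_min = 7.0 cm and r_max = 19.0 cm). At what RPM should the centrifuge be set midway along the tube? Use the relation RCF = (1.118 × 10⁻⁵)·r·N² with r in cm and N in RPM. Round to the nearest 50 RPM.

r_avg = (7.0 + 19.0) / 2 = 13 cm
210,000 = 1.118 × 10⁻⁵ × 13 × N²
N² = 210,000 / (14.534 × 10⁻⁵) = 1,444,887,849
N ≈ √1,444,887,849 ≈ 38,011.7

N ≈ 38000 RPM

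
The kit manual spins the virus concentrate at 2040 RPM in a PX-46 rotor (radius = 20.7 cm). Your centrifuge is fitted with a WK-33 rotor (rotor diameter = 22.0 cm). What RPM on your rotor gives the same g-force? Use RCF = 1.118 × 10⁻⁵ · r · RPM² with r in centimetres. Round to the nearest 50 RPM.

RCF = 1.118 × 10⁻⁵ × r × N²
RCF_original = 1.118 × 10⁻⁵ × 20.7 × (2040)² = 1.118 × 10⁻⁵ × 20.7 × 4,161,600 ≈ 963.1 × g
Your rotor: r = 22.0 / 2 = 11 cm
963.1 = 1.118 × 10⁻⁵ × 11 × N²
N² = 963.1 / (12.298 × 10⁻⁵) = 7,831,355
N ≈ √7,831,355 ≈ 2,798.5

≈ 2800 RPM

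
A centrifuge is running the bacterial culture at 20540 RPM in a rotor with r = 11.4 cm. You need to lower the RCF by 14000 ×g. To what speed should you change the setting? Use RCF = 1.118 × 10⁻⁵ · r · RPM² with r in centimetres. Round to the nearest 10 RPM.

Current RCF = 1.118 × 10⁻⁵ × 11.4 × (20540)² = 1.118 × 10⁻⁵ × 11.4 × 421,891,600 ≈ 53,770.9 × g
Target RCF = 53,770.9 − 14,000 = 39,770.9 × g
N² = 39,770.9 / (12.7452 × 10⁻⁵) = 312,046,104
N ≈ √312,046,104 ≈ 17,664.8

17660 RPM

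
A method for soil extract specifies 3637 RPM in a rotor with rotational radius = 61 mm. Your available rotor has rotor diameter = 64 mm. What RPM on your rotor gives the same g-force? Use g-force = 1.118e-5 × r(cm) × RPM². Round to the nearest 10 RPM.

≈ 5020 RPM

Original rotor: r = 61 mm = 6.1 cm
RCF_original = 1.118 × 10⁻⁵ × 6.1 × (3637)² = 1.118 × 10⁻⁵ × 6.1 × 13,227,769 ≈ 902.1 × g
Your rotor: r = 64 mm / 2 = 32 mm = 3.2 cm
902.1 = 1.118 × 10⁻⁵ × 3.2 × N²
N² = 902.1 / (3.5776 × 10⁻⁵) = 25,215,228
N ≈ √25,215,228 ≈ 5,021.5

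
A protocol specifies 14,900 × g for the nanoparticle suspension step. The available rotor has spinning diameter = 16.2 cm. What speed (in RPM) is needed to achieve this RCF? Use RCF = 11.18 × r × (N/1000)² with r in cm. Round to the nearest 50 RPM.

12850 RPM

r = 16.2 / 2 = 8.1 cm
RCF = 11.18 × r × (N/1000)²
14,900 = 11.18 × 8.1 × (N/1000)²
(N/1000)² = 14,900 / 90.558 = 164.5354
N = 1000 × √164.5354 ≈ 12,827.1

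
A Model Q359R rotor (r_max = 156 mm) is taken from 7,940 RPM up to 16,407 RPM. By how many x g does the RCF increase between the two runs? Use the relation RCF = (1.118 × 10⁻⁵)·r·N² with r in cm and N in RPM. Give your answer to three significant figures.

r = 156 mm = 15.6 cm
RCF₁ = 1.118 × 10⁻⁵ × 15.6 × (7940)² = 1.118 × 10⁻⁵ × 15.6 × 63,043,600 ≈ 10,995.3 × g
RCF₂ = 1.118 × 10⁻⁵ × 15.6 × (16407)² = 1.118 × 10⁻⁵ × 15.6 × 269,189,649 ≈ 46,948.8 × g
Increase = 46,948.8 − 10,995.3 = 35,953.5

36000 x g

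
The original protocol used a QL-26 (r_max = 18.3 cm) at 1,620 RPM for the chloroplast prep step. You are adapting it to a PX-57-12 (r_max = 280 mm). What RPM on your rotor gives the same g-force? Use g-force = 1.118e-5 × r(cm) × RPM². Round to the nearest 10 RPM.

RCF_original = 1.118 × 10⁻⁵ × 18.3 × (1620)² = 1.118 × 10⁻⁵ × 18.3 × 2,624,400 ≈ 536.9 × g
Your rotor: r = 280 mm = 28.0 cm
536.9 = 1.118 × 10⁻⁵ × 28 × N²
N² = 536.9 / (31.304 × 10⁻⁵) = 1,715,116
N ≈ √1,715,116 ≈ 1,309.6

≈ 1310 RPM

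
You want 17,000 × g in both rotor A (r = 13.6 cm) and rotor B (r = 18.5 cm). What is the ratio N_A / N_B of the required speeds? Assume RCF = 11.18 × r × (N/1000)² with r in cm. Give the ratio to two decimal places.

At fixed RCF, N ∝ 1/√r, so N_A/N_B = √(r_B/r_A) = √(18.5/13.6) = √1.360294 = 1.1663.

1.17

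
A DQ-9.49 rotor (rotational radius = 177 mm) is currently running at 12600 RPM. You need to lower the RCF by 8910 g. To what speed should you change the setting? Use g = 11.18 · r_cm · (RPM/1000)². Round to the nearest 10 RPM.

r = 177 mm = 17.7 cm
Current RCF = 11.18 × 17.7 × (12.6)² = 11.18 × 17.7 × 158.76 ≈ 31,416.4 × g
Target RCF = 31,416.4 − 8,910 = 22,506.4 × g
(N/1000)² = 22,506.4 / 197.886 = 113.7342
N = 1000 × √113.7342 ≈ 10,664.6

≈ 10660 RPM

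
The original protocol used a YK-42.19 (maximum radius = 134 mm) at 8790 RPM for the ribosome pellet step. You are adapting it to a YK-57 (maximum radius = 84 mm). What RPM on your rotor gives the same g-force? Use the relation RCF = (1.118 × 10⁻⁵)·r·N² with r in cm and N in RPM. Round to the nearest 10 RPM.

Original rotor: r = 134 mm = 13.4 cm
RCF_original = 1.118 × 10⁻⁵ × 13.4 × (8790)² = 1.118 × 10⁻⁵ × 13.4 × 77,264,100 ≈ 11,575.1 × g
Your rotor: r = 84 mm = 8.4 cm
11,575.1 = 1.118 × 10⁻⁵ × 8.4 × N²
N² = 11,575.1 / (9.3912 × 10⁻⁵) = 123,254,749
N ≈ √123,254,749 ≈ 11,102.0

≈ 11100 RPM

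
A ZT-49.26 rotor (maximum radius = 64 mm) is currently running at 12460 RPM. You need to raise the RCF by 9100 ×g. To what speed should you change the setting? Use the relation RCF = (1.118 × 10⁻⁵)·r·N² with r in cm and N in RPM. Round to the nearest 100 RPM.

r = 64 mm = 6.4 cm
Current RCF = 1.118 × 10⁻⁵ × 6.4 × (12460)² = 1.118 × 10⁻⁵ × 6.4 × 155,251,600 ≈ 11,108.6 × g
Target RCF = 11,108.6 + 9,100 = 20,208.6 × g
N² = 20,208.6 / (7.1552 × 10⁻⁵) = 282,432,357
N ≈ √282,432,357 ≈ 16,805.7

≈ 16800 RPM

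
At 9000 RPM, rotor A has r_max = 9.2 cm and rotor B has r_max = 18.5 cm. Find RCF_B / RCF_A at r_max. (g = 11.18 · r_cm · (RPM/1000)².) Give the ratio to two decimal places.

At fixed N, RCF ∝ r, so RCF_B/RCF_A = r_B/r_A = 18.5 / 9.2 = 2.0109.

2.01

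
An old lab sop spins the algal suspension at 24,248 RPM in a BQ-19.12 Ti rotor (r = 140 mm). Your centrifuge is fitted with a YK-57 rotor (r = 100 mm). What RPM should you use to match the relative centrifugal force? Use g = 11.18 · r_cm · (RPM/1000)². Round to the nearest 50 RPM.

28700 RPM

Original rotor: r = 140 mm = 14.0 cm
RCF = 11.18 × r × (N/1000)²
RCF_original = 11.18 × 14 × (24.248)² = 11.18 × 14 × 587.965504 ≈ 92,028.4 × g
Your rotor: r = 100 mm = 10.0 cm
92,028.4 = 11.18 × 10 × (N/1000)²
(N/1000)² = 92,028.4 / 111.8 = 823.1521
N = 1000 × √823.1521 ≈ 28,690.6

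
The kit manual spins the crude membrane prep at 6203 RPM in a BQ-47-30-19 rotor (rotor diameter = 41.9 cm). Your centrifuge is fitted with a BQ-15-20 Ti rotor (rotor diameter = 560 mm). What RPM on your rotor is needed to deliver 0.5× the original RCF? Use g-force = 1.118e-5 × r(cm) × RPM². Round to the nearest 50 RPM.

3800 RPM

Original rotor: r = 41.9 / 2 = 20.95 cm
RCF = 1.118 × 10⁻⁵ × r × N²
RCF_original = 1.118 × 10⁻⁵ × 20.95 × (6203)² = 1.118 × 10⁻⁵ × 20.95 × 38,477,209 ≈ 9,012.2 × g
Target RCF = 0.5 × 9,012.2 ≈ 4,506.1 × g
Your rotor: r = 560 mm / 2 = 280 mm = 28 cm
4,506.1 = 1.118 × 10⁻⁵ × 28 × N²
N² = 4,506.1 / (31.304 × 10⁻⁵) = 14,394,646
N ≈ √14,394,646 ≈ 3,794.0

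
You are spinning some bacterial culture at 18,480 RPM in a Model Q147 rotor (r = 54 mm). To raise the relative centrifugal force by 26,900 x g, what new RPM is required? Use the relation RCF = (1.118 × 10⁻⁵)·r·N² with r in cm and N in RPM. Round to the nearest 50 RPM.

r = 54 mm = 5.4 cm
Current RCF = 1.118 × 10⁻⁵ × 5.4 × (18480)² = 1.118 × 10⁻⁵ × 5.4 × 341,510,400 ≈ 20,617.7 × g
Target RCF = 20,617.7 + 26,900 = 47,517.7 × g
N² = 47,517.7 / (6.0372 × 10⁻⁵) = 787,081,760
N ≈ √787,081,760 ≈ 28,055.0

28050 RPM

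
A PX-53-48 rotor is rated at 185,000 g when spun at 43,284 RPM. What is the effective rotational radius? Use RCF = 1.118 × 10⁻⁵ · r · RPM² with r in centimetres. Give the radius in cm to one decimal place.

8.8 cm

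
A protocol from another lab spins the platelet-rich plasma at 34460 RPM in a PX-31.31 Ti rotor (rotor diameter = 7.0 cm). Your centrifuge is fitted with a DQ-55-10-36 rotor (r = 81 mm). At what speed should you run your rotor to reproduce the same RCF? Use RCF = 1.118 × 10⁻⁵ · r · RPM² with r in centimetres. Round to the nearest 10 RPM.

≈ 22650 RPM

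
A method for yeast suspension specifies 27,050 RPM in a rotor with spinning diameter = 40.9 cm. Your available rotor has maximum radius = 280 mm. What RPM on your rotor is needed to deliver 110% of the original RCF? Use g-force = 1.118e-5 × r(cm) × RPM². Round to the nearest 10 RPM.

Original rotor: r = 40.9 / 2 = 20.45 cm
RCF = 1.118 × 10⁻⁵ × r × N²
RCF_original = 1.118 × 10⁻⁵ × 20.45 × (27050)² = 1.118 × 10⁻⁵ × 20.45 × 731,702,500 ≈ 167,289.9 × g
Target RCF = 1.1 × 167,289.9 ≈ 184,018.9 × g
Your rotor: r = 280 mm = 28.0 cm
184,018.9 = 1.118 × 10⁻⁵ × 28 × N²
N² = 184,018.9 / (31.304 × 10⁻⁵) = 587,844,684
N ≈ √587,844,684 ≈ 24,245.5

24250 RPM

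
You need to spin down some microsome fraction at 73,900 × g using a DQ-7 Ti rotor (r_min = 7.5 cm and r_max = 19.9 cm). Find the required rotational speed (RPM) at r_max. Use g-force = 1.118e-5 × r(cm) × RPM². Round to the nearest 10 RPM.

18230 RPM

Use r_max = 19.9 cm.
RCF = 1.118 × 10⁻⁵ × r × N²
73,900 = 1.118 × 10⁻⁵ × 19.9 × N²
N² = 73,900 / (22.2482 × 10⁻⁵) = 332,161,703
N ≈ √332,161,703 ≈ 18,225.3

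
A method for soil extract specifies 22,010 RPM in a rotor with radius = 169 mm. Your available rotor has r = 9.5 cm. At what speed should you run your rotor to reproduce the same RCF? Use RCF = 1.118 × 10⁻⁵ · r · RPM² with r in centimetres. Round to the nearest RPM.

29356 RPM

Original rotor: r = 169 mm = 16.9 cm
RCF = 1.118 × 10⁻⁵ × r × N²
RCF_original = 1.118 × 10⁻⁵ × 16.9 × (22010)² = 1.118 × 10⁻⁵ × 16.9 × 484,440,100 ≈ 91,531.1 × g
91,531.1 = 1.118 × 10⁻⁵ × 9.5 × N²
N² = 91,531.1 / (10.621 × 10⁻⁵) = 861,793,616
N ≈ √861,793,616 ≈ 29,356.3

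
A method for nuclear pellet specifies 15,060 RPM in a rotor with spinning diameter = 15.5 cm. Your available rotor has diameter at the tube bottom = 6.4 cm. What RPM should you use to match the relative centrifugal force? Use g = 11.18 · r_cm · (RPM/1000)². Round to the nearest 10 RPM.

≈ 23440 RPM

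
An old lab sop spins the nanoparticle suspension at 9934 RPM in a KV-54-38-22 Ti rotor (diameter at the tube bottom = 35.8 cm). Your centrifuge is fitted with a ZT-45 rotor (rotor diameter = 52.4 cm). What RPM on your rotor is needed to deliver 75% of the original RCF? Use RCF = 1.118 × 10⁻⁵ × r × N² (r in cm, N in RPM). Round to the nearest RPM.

≈ 7111 RPM

Original rotor: r = 35.8 / 2 = 17.9 cm
RCF_original = 1.118 × 10⁻⁵ × 17.9 × (9934)² = 1.118 × 10⁻⁵ × 17.9 × 98,684,356 ≈ 19,748.9 × g
Target RCF = 0.75 × 19,748.9 ≈ 14,811.7 × g
Your rotor: r = 52.4 / 2 = 26.2 cm
14,811.7 = 1.118 × 10⁻⁵ × 26.2 × N²
N² = 14,811.7 / (29.2916 × 10⁻⁵) = 50,566,374
N ≈ √50,566,374 ≈ 7,111.0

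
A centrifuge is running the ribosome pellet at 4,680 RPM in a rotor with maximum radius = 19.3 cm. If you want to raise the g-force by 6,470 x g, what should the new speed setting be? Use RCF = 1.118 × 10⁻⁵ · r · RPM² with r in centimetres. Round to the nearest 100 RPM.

Current RCF = 1.118 × 10⁻⁵ × 19.3 × (4680)² = 1.118 × 10⁻⁵ × 19.3 × 21,902,400 ≈ 4,726 × g
Target RCF = 4,726 + 6,470 = 11,196 × g
N² = 11,196 / (21.5774 × 10⁻⁵) = 51,887,623
N ≈ √51,887,623 ≈ 7,203.3

N₂ ≈ 7200 RPM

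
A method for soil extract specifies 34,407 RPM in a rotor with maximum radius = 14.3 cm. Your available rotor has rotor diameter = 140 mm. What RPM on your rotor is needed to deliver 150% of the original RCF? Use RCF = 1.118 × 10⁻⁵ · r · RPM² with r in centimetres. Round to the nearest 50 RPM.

RCF_original = 1.118 × 10⁻⁵ × 14.3 × (34407)² = 1.118 × 10⁻⁵ × 14.3 × 1,183,841,649 ≈ 189,265.5 × g
Target RCF = 1.5 × 189,265.5 ≈ 283,898.2 × g
Your rotor: r = 140 mm / 2 = 70 mm = 7 cm
283,898.2 = 1.118 × 10⁻⁵ × 7 × N²
N² = 283,898.2 / (7.826 × 10⁻⁵) = 3,627,628,418
N ≈ √3,627,628,418 ≈ 60,229.8

60250 RPM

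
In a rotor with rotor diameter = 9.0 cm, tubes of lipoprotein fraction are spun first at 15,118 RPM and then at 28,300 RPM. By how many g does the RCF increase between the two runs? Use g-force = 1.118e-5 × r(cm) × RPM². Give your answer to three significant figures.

≈ 28800 g

r = 9.0 / 2 = 4.5 cm
RCF₁ = 1.118 × 10⁻⁵ × 4.5 × (15118)² = 1.118 × 10⁻⁵ × 4.5 × 228,553,924 ≈ 11,498.5 × g
RCF₂ = 1.118 × 10⁻⁵ × 4.5 × (28300)² = 1.118 × 10⁻⁵ × 4.5 × 800,890,000 ≈ 40,292.8 × g
Increase = 40,292.8 − 11,498.5 = 28,794.3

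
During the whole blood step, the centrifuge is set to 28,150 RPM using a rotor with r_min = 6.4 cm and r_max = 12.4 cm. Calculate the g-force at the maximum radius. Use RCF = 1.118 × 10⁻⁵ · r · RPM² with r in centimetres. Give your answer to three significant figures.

RCF ≈ 110000 × g

Use r_max = 12.4 cm.
RCF = 1.118 × 10⁻⁵ × r × N²
RCF = 1.118 × 10⁻⁵ × 12.4 × (28150)² = 1.118 × 10⁻⁵ × 12.4 × 792,422,500 ≈ 109,855.1 × g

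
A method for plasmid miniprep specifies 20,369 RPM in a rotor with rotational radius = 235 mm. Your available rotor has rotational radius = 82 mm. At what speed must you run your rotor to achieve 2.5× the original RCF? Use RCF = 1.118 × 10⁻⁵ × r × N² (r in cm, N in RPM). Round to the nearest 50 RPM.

54500 RPM

Original rotor: r = 235 mm = 23.5 cm
RCF_original = 1.118 × 10⁻⁵ × 23.5 × (20369)² = 1.118 × 10⁻⁵ × 23.5 × 414,896,161 ≈ 109,005.7 × g
Target RCF = 2.5 × 109,005.7 ≈ 272,514.2 × g
Your rotor: r = 82 mm = 8.2 cm
272,514.2 = 1.118 × 10⁻⁵ × 8.2 × N²
N² = 272,514.2 / (9.1676 × 10⁻⁵) = 2,972,579,519
N ≈ √2,972,579,519 ≈ 54,521.4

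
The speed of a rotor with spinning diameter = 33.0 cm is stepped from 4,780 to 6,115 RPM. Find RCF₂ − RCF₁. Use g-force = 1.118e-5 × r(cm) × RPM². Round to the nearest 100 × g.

r = 33.0 / 2 = 16.5 cm
RCF₁ = 1.118 × 10⁻⁵ × 16.5 × (4780)² = 1.118 × 10⁻⁵ × 16.5 × 22,848,400 ≈ 4,214.8 × g
RCF₂ = 1.118 × 10⁻⁵ × 16.5 × (6115)² = 1.118 × 10⁻⁵ × 16.5 × 37,393,225 ≈ 6,897.9 × g
Increase = 6,897.9 − 4,214.8 = 2,683.1

2700 x g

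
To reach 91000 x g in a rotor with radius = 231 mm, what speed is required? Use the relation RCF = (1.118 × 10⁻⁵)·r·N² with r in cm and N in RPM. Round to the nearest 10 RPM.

r = 231 mm = 23.1 cm
RCF = 1.118 × 10⁻⁵ × r × N²
91,000 = 1.118 × 10⁻⁵ × 23.1 × N²
N² = 91,000 / (25.8258 × 10⁻⁵) = 352,360,817
N ≈ √352,360,817 ≈ 18,771.3

≈ 18770 RPM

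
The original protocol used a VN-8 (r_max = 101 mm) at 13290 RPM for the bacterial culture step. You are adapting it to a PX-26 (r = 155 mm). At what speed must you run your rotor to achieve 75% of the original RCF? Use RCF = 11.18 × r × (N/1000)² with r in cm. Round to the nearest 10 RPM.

9290 RPM

Original rotor: r = 101 mm = 10.1 cm
RCF_original = 11.18 × 10.1 × (13.29)² = 11.18 × 10.1 × 176.6241 ≈ 19,944 × g
Target RCF = 0.75 × 19,944 ≈ 14,958 × g
Your rotor: r = 155 mm = 15.5 cm
14,958 = 11.18 × 15.5 × (N/1000)²
(N/1000)² = 14,958 / 173.29 = 86.31773
N = 1000 × √86.31773 ≈ 9,290.7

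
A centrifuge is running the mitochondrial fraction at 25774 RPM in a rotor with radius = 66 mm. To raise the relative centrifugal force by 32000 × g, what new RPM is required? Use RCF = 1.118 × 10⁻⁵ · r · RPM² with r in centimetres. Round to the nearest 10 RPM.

N₂ ≈ 33140 RPM

r = 66 mm = 6.6 cm
Current RCF = 1.118 × 10⁻⁵ × 6.6 × (25774)² = 1.118 × 10⁻⁵ × 6.6 × 664,299,076 ≈ 49,017.3 × g
Target RCF = 49,017.3 + 32,000 = 81,017.3 × g
N² = 81,017.3 / (7.3788 × 10⁻⁵) = 1,097,973,925
N ≈ √1,097,973,925 ≈ 33,135.7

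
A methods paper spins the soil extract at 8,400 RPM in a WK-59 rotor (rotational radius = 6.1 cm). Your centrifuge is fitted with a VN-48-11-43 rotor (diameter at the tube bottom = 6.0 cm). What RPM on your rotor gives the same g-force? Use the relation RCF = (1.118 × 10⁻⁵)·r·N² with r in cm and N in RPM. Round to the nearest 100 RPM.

RCF = 1.118 × 10⁻⁵ × r × N²
RCF_original = 1.118 × 10⁻⁵ × 6.1 × (8400)² = 1.118 × 10⁻⁵ × 6.1 × 70,560,000 ≈ 4,812.1 × g
Your rotor: r = 6.0 / 2 = 3 cm
4,812.1 = 1.118 × 10⁻⁵ × 3 × N²
N² = 4,812.1 / (3.354 × 10⁻⁵) = 143,473,465
N ≈ √143,473,465 ≈ 11,978.0

≈ 12000 RPM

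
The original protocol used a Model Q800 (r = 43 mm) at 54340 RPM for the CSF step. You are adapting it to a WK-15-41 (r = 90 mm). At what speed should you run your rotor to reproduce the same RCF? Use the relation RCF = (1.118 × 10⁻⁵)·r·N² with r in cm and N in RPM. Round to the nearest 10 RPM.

Original rotor: r = 43 mm = 4.3 cm
RCF_original = 1.118 × 10⁻⁵ × 4.3 × (54340)² = 1.118 × 10⁻⁵ × 4.3 × 2,952,835,600 ≈ 141,954.6 × g
Your rotor: r = 90 mm = 9.0 cm
141,954.6 = 1.118 × 10⁻⁵ × 9 × N²
N² = 141,954.6 / (10.062 × 10⁻⁵) = 1,410,799,046
N ≈ √1,410,799,046 ≈ 37,560.6

≈ 37560 RPM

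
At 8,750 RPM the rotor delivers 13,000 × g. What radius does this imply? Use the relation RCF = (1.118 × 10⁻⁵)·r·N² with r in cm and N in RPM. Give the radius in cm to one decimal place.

13000 = 1.118 × 10⁻⁵ × r × (8750)²
r = 13000 / (1.118 × 10⁻⁵ × 76,562,500) = 13000 / 855.9688 ≈ 15.187 cm

15.2 cm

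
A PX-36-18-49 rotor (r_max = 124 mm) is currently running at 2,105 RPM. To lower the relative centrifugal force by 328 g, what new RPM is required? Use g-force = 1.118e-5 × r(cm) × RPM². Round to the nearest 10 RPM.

≈ 1440 RPM

r = 124 mm = 12.4 cm
Current RCF = 1.118 × 10⁻⁵ × 12.4 × (2105)² = 1.118 × 10⁻⁵ × 12.4 × 4,431,025 ≈ 614.3 × g
Target RCF = 614.3 − 328 = 286.3 × g
N² = 286.3 / (13.8632 × 10⁻⁵) = 2,065,180
N ≈ √2,065,180 ≈ 1,437.1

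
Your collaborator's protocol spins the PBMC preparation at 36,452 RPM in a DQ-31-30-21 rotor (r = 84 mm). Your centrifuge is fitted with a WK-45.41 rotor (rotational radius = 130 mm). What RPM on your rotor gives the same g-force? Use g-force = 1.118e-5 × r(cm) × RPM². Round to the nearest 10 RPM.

Original rotor: r = 84 mm = 8.4 cm
RCF = 1.118 × 10⁻⁵ × r × N²
RCF_original = 1.118 × 10⁻⁵ × 8.4 × (36452)² = 1.118 × 10⁻⁵ × 8.4 × 1,328,748,304 ≈ 124,785.4 × g
Your rotor: r = 130 mm = 13.0 cm
124,785.4 = 1.118 × 10⁻⁵ × 13 × N²
N² = 124,785.4 / (14.534 × 10⁻⁵) = 858,575,753
N ≈ √858,575,753 ≈ 29,301.5

≈ 29300 RPM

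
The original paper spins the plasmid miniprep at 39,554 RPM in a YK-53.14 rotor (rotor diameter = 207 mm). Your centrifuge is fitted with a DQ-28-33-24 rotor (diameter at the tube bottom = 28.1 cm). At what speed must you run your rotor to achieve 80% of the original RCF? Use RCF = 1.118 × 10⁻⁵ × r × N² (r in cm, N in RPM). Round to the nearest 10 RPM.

30360 RPM

Original rotor: r = 207 mm / 2 = 103.5 mm = 10.35 cm
RCF = 1.118 × 10⁻⁵ × r × N²
RCF_original = 1.118 × 10⁻⁵ × 10.35 × (39554)² = 1.118 × 10⁻⁵ × 10.35 × 1,564,518,916 ≈ 181,035.2 × g
Target RCF = 0.8 × 181,035.2 ≈ 144,828.2 × g
Your rotor: r = 28.1 / 2 = 14.05 cm
144,828.2 = 1.118 × 10⁻⁵ × 14.05 × N²
N² = 144,828.2 / (15.7079 × 10⁻⁵) = 922,008,671
N ≈ √922,008,671 ≈ 30,364.6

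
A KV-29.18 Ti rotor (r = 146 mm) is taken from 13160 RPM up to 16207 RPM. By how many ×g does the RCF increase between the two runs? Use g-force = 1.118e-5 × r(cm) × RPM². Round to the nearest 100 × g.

14600 ×g

r = 146 mm = 14.6 cm
RCF₁ = 1.118 × 10⁻⁵ × 14.6 × (13160)² = 1.118 × 10⁻⁵ × 14.6 × 173,185,600 ≈ 28,268.7 × g
RCF₂ = 1.118 × 10⁻⁵ × 14.6 × (16207)² = 1.118 × 10⁻⁵ × 14.6 × 262,666,849 ≈ 42,874.6 × g
Increase = 42,874.6 − 28,268.7 = 14,605.9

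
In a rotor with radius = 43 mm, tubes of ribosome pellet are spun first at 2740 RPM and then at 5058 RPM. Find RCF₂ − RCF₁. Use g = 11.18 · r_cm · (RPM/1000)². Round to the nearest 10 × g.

r = 43 mm = 4.3 cm
RCF₁ = 11.18 × 4.3 × (2.74)² = 11.18 × 4.3 × 7.5076 ≈ 360.9 × g
RCF₂ = 11.18 × 4.3 × (5.058)² = 11.18 × 4.3 × 25.583364 ≈ 1,229.9 × g
Increase = 1,229.9 − 360.9 = 869

870 g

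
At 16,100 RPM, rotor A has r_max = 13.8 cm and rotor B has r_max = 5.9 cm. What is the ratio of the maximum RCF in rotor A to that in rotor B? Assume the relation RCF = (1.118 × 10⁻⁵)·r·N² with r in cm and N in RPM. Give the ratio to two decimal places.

2.34

At fixed N, RCF ∝ r, so RCF_A/RCF_B = r_A/r_B = 13.8 / 5.9 = 2.3390.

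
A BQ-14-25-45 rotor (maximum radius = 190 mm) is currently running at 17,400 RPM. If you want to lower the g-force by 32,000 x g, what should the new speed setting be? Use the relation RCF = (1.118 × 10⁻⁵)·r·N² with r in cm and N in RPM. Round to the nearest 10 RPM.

12330 RPM

r = 190 mm = 19.0 cm
Current RCF = 1.118 × 10⁻⁵ × 19 × (17400)² = 1.118 × 10⁻⁵ × 19 × 302,760,000 ≈ 64,312.3 × g
Target RCF = 64,312.3 − 32,000 = 32,312.3 × g
N² = 32,312.3 / (21.242 × 10⁻⁵) = 152,115,149
N ≈ √152,115,149 ≈ 12,333.5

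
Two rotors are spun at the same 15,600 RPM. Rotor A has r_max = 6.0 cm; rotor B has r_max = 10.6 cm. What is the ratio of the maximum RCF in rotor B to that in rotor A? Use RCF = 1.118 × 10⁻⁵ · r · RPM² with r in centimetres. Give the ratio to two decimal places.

1.77

At fixed N, RCF ∝ r, so RCF_B/RCF_A = r_B/r_A = 10.6 / 6.0 = 1.7667.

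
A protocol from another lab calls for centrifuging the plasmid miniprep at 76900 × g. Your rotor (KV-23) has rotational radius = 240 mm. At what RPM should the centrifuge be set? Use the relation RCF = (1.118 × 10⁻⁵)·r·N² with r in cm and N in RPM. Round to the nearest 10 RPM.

r = 240 mm = 24.0 cm
76,900 = 1.118 × 10⁻⁵ × 24 × N²
N² = 76,900 / (26.832 × 10⁻⁵) = 286,598,092
N ≈ √286,598,092 ≈ 16,929.2

16930 RPM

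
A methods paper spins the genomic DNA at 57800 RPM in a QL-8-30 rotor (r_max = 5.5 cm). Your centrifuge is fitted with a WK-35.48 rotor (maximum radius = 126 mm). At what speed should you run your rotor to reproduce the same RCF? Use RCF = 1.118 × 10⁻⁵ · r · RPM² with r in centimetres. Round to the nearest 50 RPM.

≈ 38200 RPM

RCF = 1.118 × 10⁻⁵ × r × N²
RCF_original = 1.118 × 10⁻⁵ × 5.5 × (57800)² = 1.118 × 10⁻⁵ × 5.5 × 3,340,840,000 ≈ 205,428.3 × g
Your rotor: r = 126 mm = 12.6 cm
205,428.3 = 1.118 × 10⁻⁵ × 12.6 × N²
N² = 205,428.3 / (14.0868 × 10⁻⁵) = 1,458,303,518
N ≈ √1,458,303,518 ≈ 38,187.7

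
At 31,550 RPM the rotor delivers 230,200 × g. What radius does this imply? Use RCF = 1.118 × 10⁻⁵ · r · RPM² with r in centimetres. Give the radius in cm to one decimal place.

≈ 20.7 cm

RCF = 1.118 × 10⁻⁵ × r × N²
230200 = 1.118 × 10⁻⁵ × r × (31550)²
r = 230200 / (1.118 × 10⁻⁵ × 995,402,500) = 230200 / 11128.6 ≈ 20.685 cm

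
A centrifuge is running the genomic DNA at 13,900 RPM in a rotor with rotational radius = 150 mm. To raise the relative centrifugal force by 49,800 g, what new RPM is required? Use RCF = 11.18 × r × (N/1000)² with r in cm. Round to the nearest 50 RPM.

≈ 22150 RPM

r = 150 mm = 15.0 cm
Current RCF = 11.18 × 15 × (13.9)² = 11.18 × 15 × 193.21 ≈ 32,401.3 × g
Target RCF = 32,401.3 + 49,800 = 82,201.3 × g
(N/1000)² = 82,201.3 / 167.7 = 490.1688
N = 1000 × √490.1688 ≈ 22,139.8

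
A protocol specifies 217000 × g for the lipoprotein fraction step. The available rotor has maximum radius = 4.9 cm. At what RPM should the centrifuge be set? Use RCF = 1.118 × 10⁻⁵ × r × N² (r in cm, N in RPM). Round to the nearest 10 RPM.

≈ 62940 RPM

RCF = 1.118 × 10⁻⁵ × r × N²
217,000 = 1.118 × 10⁻⁵ × 4.9 × N²
N² = 217,000 / (5.4782 × 10⁻⁵) = 3,961,155,124
N ≈ √3,961,155,124 ≈ 62,937.7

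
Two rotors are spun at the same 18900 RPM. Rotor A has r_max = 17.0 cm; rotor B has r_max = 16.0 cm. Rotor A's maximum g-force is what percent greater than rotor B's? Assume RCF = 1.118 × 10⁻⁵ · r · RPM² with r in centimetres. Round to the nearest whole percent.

6%

At equal RPM, RCF scales linearly with r: ratio = 17.0 / 16.0 = 1.0625.
So rotor A delivers 6.2% more g-force.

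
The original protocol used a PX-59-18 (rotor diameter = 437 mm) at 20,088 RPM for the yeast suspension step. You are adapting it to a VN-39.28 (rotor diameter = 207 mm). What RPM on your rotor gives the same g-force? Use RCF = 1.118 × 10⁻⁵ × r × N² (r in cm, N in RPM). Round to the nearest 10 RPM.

Original rotor: r = 437 mm / 2 = 218.5 mm = 21.85 cm
RCF_original = 1.118 × 10⁻⁵ × 21.85 × (20088)² = 1.118 × 10⁻⁵ × 21.85 × 403,527,744 ≈ 98,575 × g
Your rotor: r = 207 mm / 2 = 103.5 mm = 10.35 cm
98,575 = 1.118 × 10⁻⁵ × 10.35 × N²
N² = 98,575 / (11.5713 × 10⁻⁵) = 851,892,182
N ≈ √851,892,182 ≈ 29,187.2

29190 RPM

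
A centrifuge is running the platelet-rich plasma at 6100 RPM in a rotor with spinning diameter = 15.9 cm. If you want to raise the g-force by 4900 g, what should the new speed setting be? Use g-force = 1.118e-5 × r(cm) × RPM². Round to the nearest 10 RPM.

r = 15.9 / 2 = 7.95 cm
Current RCF = 1.118 × 10⁻⁵ × 7.95 × (6100)² = 1.118 × 10⁻⁵ × 7.95 × 37,210,000 ≈ 3,307.3 × g
Target RCF = 3,307.3 + 4,900 = 8,207.3 × g
N² = 8,207.3 / (8.8881 × 10⁻⁵) = 92,340,320
N ≈ √92,340,320 ≈ 9,609.4

N₂ ≈ 9610 RPM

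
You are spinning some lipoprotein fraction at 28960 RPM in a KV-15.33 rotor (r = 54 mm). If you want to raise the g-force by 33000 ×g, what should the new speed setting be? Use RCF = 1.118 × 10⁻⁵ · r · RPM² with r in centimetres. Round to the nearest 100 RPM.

≈ 37200 RPM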